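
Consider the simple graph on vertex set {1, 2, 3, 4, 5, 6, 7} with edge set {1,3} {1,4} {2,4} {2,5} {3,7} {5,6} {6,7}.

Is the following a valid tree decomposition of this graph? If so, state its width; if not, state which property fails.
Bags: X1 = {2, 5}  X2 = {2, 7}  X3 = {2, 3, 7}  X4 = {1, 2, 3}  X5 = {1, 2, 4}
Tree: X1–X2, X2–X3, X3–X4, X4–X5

A tree decomposition must satisfy three properties: every vertex lies in some bag; for every edge, both endpoints lie together in some bag; and for every vertex, the bags containing it form a connected subtree. Here vertex 6 appears in no bag, so the decomposition is invalid.

No — vertex 6 appears in no bag.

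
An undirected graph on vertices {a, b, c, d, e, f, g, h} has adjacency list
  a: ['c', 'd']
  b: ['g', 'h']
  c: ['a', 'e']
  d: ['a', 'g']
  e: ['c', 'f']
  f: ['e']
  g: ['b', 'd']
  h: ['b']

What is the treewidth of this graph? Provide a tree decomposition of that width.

Every bag has size at most 2, so the width is 2 − 1 = 1 and tw(G) ≤ 1. G has an edge, so its treewidth is at least 1. Combining the bounds, tw(G) = 1.

Treewidth 1.
One optimal decomposition is:
Bags: B1 = {b, h}  B2 = {b, g}  B3 = {d, g}  B4 = {a, d}  B5 = {a, c}  B6 = {c, e}  B7 = {e, f}
Tree: B1–B2, B2–B3, B3–B4, B4–B5, B5–B6, B6–B7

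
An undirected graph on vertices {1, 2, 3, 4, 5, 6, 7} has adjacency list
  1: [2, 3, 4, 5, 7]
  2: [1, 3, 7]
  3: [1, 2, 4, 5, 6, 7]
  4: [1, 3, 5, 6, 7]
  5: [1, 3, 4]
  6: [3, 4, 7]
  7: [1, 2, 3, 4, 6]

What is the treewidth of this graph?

3

A width-3 tree decomposition is:
Bags: B1 = {1, 3, 4, 7}  B2 = {1, 3, 4, 5}  B3 = {3, 4, 6, 7}  B4 = {1, 2, 3, 7}
Tree: B1–B2, B1–B3, B1–B4
The largest bag has 4 vertices, giving width 3; this decomposition certifies tw(G) ≤ 3. For the lower bound, the 4 vertices {1, 2, 3, 7} are pairwise adjacent, and any tree decomposition puts a clique entirely inside one bag — forcing width ≥ 3. Therefore the treewidth is 3.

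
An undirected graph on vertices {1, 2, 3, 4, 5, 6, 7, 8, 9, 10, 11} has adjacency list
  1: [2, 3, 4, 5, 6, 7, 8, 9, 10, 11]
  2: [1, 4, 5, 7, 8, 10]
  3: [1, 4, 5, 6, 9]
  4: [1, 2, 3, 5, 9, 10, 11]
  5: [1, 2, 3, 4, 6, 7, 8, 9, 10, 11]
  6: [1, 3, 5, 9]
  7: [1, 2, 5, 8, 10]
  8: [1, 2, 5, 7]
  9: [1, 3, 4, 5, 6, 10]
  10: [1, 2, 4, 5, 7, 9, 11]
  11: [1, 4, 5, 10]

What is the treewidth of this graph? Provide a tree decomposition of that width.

Treewidth 4.
One optimal decomposition is:
Bags: B1 = {1, 4, 5, 9, 10}  B2 = {1, 4, 5, 10, 11}  B3 = {1, 2, 4, 5, 10}  B4 = {1, 2, 5, 7, 10}  B5 = {1, 3, 4, 5, 9}  B6 = {1, 3, 5, 6, 9}  B7 = {1, 2, 5, 7, 8}
Tree: B1–B2, B1–B3, B3–B4, B1–B5, B5–B6, B4–B7

The largest bag has 5 vertices, giving width 4; this decomposition certifies tw(G) ≤ 4. On the other hand G contains the 5-clique {1, 2, 5, 7, 8}. A clique must lie in a single bag of any decomposition, so no decomposition can have width below 4. Therefore the treewidth is 4.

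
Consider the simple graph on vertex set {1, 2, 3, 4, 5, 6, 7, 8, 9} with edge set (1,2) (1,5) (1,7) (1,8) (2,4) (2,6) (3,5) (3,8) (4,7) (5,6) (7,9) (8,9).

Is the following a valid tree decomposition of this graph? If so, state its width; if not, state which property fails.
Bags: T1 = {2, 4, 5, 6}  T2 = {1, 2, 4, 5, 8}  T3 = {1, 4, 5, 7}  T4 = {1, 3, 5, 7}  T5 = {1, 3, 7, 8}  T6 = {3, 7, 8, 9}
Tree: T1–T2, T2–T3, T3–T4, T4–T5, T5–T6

A tree decomposition must satisfy three properties: every vertex lies in some bag; for every edge, both endpoints lie together in some bag; and for every vertex, the bags containing it form a connected subtree. Here bags containing vertex 8 are not connected in the tree, so the decomposition is invalid.

No — bags containing vertex 8 are not connected in the tree.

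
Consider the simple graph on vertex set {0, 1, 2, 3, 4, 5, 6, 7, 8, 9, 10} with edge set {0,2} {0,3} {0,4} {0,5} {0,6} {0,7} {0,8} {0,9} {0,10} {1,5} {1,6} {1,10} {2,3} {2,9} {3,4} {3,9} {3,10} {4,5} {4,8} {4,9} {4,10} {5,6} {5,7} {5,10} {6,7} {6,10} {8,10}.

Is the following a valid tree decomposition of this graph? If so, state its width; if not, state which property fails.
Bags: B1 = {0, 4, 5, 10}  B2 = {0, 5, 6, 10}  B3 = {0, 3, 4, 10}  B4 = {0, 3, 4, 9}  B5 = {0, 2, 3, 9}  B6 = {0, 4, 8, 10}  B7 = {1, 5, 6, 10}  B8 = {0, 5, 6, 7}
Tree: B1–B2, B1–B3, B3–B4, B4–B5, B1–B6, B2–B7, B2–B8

Yes; width 3.

Checking the three conditions: (i) the bags cover all of {0, 1, 2, 3, 4, 5, 6, 7, 8, 9, 10}; (ii) for each edge, some bag contains both endpoints; (iii) the bags containing any fixed vertex form a subtree. All hold, so the decomposition is valid with width 4 − 1 = 3.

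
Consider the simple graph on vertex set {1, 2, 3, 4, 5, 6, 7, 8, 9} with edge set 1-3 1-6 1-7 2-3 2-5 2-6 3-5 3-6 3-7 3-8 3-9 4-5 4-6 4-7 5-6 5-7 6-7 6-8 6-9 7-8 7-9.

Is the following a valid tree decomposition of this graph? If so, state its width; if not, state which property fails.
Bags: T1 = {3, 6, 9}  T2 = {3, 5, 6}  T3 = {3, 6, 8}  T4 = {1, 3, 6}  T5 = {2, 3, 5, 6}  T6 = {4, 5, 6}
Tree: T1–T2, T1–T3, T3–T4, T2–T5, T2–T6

A tree decomposition must satisfy three properties: every vertex lies in some bag; for every edge, both endpoints lie together in some bag; and for every vertex, the bags containing it form a connected subtree. Here vertex 7 appears in no bag, so the decomposition is invalid.

No — vertex 7 appears in no bag.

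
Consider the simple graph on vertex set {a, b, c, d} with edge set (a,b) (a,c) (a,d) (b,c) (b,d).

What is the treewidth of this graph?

2

A width-2 tree decomposition is:
Bags: B1 = {a, b, d}  B2 = {a, b, c}
Tree: B1–B2
Each bag holds 3 vertices, so the decomposition has width 2, which upper-bounds the treewidth. For the lower bound, the 3 vertices {a, b, d} are pairwise adjacent, and any tree decomposition puts a clique entirely inside one bag — forcing width ≥ 2. Therefore the treewidth is 2.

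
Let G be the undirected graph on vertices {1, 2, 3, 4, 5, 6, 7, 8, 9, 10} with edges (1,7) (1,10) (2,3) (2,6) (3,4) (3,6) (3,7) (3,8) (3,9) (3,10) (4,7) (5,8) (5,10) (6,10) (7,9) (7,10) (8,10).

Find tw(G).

2

A width-2 tree decomposition is:
Bags: B1 = {3, 6, 10}  B2 = {3, 8, 10}  B3 = {3, 7, 10}  B4 = {3, 7, 9}  B5 = {5, 8, 10}  B6 = {1, 7, 10}  B7 = {3, 4, 7}  B8 = {2, 3, 6}
Tree: B1–B2, B2–B3, B3–B4, B2–B5, B3–B6, B3–B7, B1–B8
Each bag holds 3 vertices, so the decomposition has width 2, which upper-bounds the treewidth. Conversely, {1, 7, 10} is a clique of size 3, and the vertices of any clique must share a bag in every tree decomposition; so some bag has ≥ 3 vertices and tw(G) ≥ 2. The upper and lower bounds meet at 2, so that is the treewidth.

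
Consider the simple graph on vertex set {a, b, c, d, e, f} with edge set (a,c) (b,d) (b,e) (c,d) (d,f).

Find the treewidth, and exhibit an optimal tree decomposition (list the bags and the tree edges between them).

Treewidth 1.
One optimal decomposition is:
Bags: B1 = {d, f}  B2 = {c, d}  B3 = {b, d}  B4 = {a, c}  B5 = {b, e}
Tree: B1–B2, B2–B3, B2–B4, B3–B5

Every bag has size at most 2, so the width is 2 − 1 = 1 and tw(G) ≤ 1. G has an edge, so its treewidth is at least 1. Hence tw(G) = 1 exactly.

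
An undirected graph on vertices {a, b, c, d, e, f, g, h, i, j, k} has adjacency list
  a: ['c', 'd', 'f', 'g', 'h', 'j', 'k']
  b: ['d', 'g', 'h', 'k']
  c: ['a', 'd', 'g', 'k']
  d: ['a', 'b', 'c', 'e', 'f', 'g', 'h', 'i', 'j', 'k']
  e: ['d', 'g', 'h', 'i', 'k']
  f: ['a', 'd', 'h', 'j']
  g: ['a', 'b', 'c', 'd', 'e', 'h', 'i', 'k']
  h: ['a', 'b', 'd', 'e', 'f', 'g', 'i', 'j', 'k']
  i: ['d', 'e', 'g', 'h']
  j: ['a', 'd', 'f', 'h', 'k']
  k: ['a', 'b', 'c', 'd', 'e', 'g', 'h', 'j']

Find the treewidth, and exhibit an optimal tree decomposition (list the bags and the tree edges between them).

Every bag has size at most 5, so the width is 5 − 1 = 4 and tw(G) ≤ 4. On the other hand G contains the 5-clique {d, e, g, h, k}. A clique must lie in a single bag of any decomposition, so no decomposition can have width below 4. Hence tw(G) = 4 exactly.

Treewidth 4.
One such decomposition:
Bags: B1 = {a, d, g, h, k}  B2 = {a, d, h, j, k}  B3 = {a, c, d, g, k}  B4 = {a, d, f, h, j}  B5 = {d, e, g, h, k}  B6 = {b, d, g, h, k}  B7 = {d, e, g, h, i}
Tree: B1–B2, B1–B3, B2–B4, B1–B5, B1–B6, B5–B7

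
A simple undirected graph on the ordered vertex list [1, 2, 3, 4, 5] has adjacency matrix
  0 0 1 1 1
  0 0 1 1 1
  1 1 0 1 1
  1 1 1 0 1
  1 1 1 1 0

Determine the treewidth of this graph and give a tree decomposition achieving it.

Every bag has size at most 4, so the width is 4 − 1 = 3 and tw(G) ≤ 3. On the other hand G contains the 4-clique {1, 3, 4, 5}. A clique must lie in a single bag of any decomposition, so no decomposition can have width below 3. Therefore the treewidth is 3.

Treewidth 3.
Bags: B1 = {2, 3, 4, 5}  B2 = {1, 3, 4, 5}
Tree: B1–B2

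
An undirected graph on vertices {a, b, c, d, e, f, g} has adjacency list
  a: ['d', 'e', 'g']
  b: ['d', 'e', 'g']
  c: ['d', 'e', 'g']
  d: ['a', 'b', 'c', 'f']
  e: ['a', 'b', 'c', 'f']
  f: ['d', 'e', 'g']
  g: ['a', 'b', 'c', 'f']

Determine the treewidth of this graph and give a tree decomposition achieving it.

Each bag holds 4 vertices, so the decomposition has width 3, which upper-bounds the treewidth. For the lower bound: the 4 vertex sets {a,d}, {b,g}, {e}, {f} are disjoint, each induces a connected subgraph, and every pair is joined by at least one edge of G. Contracting each set to a single vertex therefore yields K_{4} as a minor, and since treewidth is minor-monotone, tw(G) ≥ tw(K_{4}) = 3. The upper and lower bounds meet at 3, so that is the treewidth.

Treewidth 3.
One such decomposition:
Bags: B1 = {a, d, e, g}  B2 = {b, d, e, g}  B3 = {d, e, f, g}  B4 = {c, d, e, g}
Tree: B1–B2, B2–B3, B3–B4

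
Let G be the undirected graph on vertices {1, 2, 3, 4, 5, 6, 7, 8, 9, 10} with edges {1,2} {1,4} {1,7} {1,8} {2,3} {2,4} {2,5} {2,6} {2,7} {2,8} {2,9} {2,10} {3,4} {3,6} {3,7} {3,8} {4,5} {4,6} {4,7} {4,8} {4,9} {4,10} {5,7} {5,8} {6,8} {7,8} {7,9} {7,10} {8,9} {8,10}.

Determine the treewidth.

A width-4 tree decomposition is:
Bags: B1 = {2, 4, 7, 8, 10}  B2 = {2, 4, 7, 8, 9}  B3 = {2, 3, 4, 7, 8}  B4 = {1, 2, 4, 7, 8}  B5 = {2, 4, 5, 7, 8}  B6 = {2, 3, 4, 6, 8}
Tree: B1–B2, B1–B3, B3–B4, B4–B5, B3–B6
Every bag has size at most 5, so the width is 5 − 1 = 4 and tw(G) ≤ 4. For the lower bound, the 5 vertices {2, 3, 4, 6, 8} are pairwise adjacent, and any tree decomposition puts a clique entirely inside one bag — forcing width ≥ 4. The upper and lower bounds meet at 4, so that is the treewidth.

4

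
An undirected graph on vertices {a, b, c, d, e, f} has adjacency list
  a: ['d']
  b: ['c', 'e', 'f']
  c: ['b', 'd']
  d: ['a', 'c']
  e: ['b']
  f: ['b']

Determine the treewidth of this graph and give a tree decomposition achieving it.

Treewidth 1.
Bags: B1 = {b, f}  B2 = {b, c}  B3 = {c, d}  B4 = {b, e}  B5 = {a, d}
Tree: B1–B2, B2–B3, B2–B4, B3–B5

Every bag has size at most 2, so the width is 2 − 1 = 1 and tw(G) ≤ 1. Any graph with an edge has treewidth ≥ 1, and G has the edge f–b. The upper and lower bounds meet at 1, so that is the treewidth.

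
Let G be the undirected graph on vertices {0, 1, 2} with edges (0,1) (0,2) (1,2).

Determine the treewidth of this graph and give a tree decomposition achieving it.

With just one bag of size 3, the width is 3 − 1 = 2, so tw(G) ≤ 2. For the lower bound, the 3 vertices {0, 1, 2} are pairwise adjacent, and any tree decomposition puts a clique entirely inside one bag — forcing width ≥ 2. Hence tw(G) = 2 exactly.

Treewidth 2.
One optimal decomposition is:
Bags: B1 = {0, 1, 2}
Tree: (single bag)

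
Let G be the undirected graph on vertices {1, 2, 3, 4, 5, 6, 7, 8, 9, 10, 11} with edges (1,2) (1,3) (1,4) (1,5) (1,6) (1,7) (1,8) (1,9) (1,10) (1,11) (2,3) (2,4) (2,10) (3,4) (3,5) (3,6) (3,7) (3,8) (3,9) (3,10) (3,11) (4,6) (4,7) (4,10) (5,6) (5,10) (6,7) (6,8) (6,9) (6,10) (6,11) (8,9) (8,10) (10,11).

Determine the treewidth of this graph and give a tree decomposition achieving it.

Treewidth 4.
One optimal decomposition is:
Bags: B1 = {1, 3, 4, 6, 10}  B2 = {1, 3, 6, 8, 10}  B3 = {1, 3, 5, 6, 10}  B4 = {1, 2, 3, 4, 10}  B5 = {1, 3, 6, 10, 11}  B6 = {1, 3, 4, 6, 7}  B7 = {1, 3, 6, 8, 9}
Tree: B1–B2, B2–B3, B1–B4, B2–B5, B1–B6, B2–B7

Every bag has size at most 5, so the width is 5 − 1 = 4 and tw(G) ≤ 4. Conversely, {1, 2, 3, 4, 10} is a clique of size 5, and the vertices of any clique must share a bag in every tree decomposition; so some bag has ≥ 5 vertices and tw(G) ≥ 4. Therefore the treewidth is 4.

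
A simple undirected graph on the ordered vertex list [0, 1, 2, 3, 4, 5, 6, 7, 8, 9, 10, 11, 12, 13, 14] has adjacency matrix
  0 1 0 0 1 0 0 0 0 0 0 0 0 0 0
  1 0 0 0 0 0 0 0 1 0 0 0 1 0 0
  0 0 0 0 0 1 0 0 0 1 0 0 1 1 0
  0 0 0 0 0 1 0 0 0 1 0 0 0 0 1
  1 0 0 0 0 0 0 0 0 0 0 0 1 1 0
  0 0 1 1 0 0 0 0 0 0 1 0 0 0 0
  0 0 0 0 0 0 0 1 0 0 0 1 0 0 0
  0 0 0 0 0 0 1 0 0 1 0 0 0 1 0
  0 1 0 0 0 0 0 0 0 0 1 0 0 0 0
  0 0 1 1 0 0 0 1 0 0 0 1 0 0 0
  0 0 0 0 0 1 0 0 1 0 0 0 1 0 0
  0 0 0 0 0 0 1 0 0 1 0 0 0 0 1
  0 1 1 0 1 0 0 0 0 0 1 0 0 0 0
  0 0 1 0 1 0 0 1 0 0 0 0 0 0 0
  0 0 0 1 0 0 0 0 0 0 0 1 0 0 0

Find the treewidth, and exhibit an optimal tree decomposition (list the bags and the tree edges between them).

The largest bag has 4 vertices, giving width 3; this decomposition certifies tw(G) ≤ 3. For the lower bound: the 4 vertex sets {0,1,8}, {10}, {12}, {2,4,5,13} are disjoint, each induces a connected subgraph, and every pair is joined by at least one edge of G. Contracting each set to a single vertex therefore yields K_{4} as a minor, and since treewidth is minor-monotone, tw(G) ≥ tw(K_{4}) = 3. Combining the bounds, tw(G) = 3.

Treewidth 3.
One optimal decomposition is:
Bags: B1 = {0, 1, 8, 10}  B2 = {0, 1, 10, 12}  B3 = {0, 4, 10, 12}  B4 = {4, 5, 10, 12}  B5 = {2, 4, 5, 12}  B6 = {2, 4, 5, 13}  B7 = {2, 3, 5, 13}  B8 = {2, 3, 9, 13}  B9 = {3, 7, 9, 13}  B10 = {3, 7, 9, 14}  B11 = {7, 9, 11, 14}  B12 = {6, 7, 11, 14}
Tree: B1–B2, B2–B3, B3–B4, B4–B5, B5–B6, B6–B7, B7–B8, B8–B9, B9–B10, B10–B11, B11–B12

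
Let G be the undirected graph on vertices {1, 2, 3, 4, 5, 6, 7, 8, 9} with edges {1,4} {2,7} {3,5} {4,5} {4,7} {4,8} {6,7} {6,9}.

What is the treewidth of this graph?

1

A width-1 tree decomposition is:
Bags: B1 = {1, 4}  B2 = {4, 7}  B3 = {6, 7}  B4 = {6, 9}  B5 = {2, 7}  B6 = {4, 8}  B7 = {4, 5}  B8 = {3, 5}
Tree: B1–B2, B2–B3, B3–B4, B2–B5, B1–B6, B1–B7, B7–B8
Every bag has size at most 2, so the width is 2 − 1 = 1 and tw(G) ≤ 1. Any graph with an edge has treewidth ≥ 1, and G has the edge 4–1. Therefore the treewidth is 1.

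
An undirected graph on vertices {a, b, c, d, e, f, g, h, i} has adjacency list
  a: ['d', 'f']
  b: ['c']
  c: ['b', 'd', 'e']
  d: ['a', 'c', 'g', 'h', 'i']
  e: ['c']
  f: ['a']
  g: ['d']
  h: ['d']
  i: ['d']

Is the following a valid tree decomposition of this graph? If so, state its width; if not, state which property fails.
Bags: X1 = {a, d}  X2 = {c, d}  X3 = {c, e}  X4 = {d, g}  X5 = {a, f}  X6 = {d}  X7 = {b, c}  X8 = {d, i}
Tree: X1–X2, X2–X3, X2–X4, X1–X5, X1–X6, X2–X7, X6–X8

A tree decomposition must satisfy three properties: every vertex lies in some bag; for every edge, both endpoints lie together in some bag; and for every vertex, the bags containing it form a connected subtree. Here vertex h appears in no bag, so the decomposition is invalid.

No — vertex h appears in no bag.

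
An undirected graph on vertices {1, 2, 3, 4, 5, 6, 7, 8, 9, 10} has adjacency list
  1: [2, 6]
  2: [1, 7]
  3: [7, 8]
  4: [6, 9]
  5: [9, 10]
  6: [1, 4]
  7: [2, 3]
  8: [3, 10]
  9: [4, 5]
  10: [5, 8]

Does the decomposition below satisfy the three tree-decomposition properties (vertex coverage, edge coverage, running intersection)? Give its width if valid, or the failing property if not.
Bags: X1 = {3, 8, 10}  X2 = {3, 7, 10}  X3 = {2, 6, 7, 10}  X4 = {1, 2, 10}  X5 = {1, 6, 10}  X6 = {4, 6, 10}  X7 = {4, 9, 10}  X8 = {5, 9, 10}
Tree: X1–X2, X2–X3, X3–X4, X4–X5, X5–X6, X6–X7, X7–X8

No — bags containing vertex 6 are not connected in the tree.

A tree decomposition must satisfy three properties: every vertex lies in some bag; for every edge, both endpoints lie together in some bag; and for every vertex, the bags containing it form a connected subtree. Here bags containing vertex 6 are not connected in the tree, so the decomposition is invalid.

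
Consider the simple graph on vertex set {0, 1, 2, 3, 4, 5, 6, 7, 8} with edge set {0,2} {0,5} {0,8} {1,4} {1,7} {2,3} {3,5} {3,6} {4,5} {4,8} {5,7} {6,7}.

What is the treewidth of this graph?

A width-3 tree decomposition is:
Bags: B1 = {1, 4, 6, 7}  B2 = {4, 5, 6, 7}  B3 = {3, 4, 5, 6}  B4 = {3, 4, 5, 8}  B5 = {0, 3, 5, 8}  B6 = {0, 2, 3, 8}
Tree: B1–B2, B2–B3, B3–B4, B4–B5, B5–B6
Each bag holds 4 vertices, so the decomposition has width 3, which upper-bounds the treewidth. For the lower bound: the 4 vertex sets {1,6,7}, {4}, {5}, {0,2,3,8} are disjoint, each induces a connected subgraph, and every pair is joined by at least one edge of G. Contracting each set to a single vertex therefore yields K_{4} as a minor, and since treewidth is minor-monotone, tw(G) ≥ tw(K_{4}) = 3. Combining the bounds, tw(G) = 3.

3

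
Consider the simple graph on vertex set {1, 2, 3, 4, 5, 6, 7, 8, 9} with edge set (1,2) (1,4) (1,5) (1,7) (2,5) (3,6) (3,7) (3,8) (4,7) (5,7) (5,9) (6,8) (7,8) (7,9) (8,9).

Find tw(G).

2

A width-2 tree decomposition is:
Bags: B1 = {5, 7, 9}  B2 = {7, 8, 9}  B3 = {1, 5, 7}  B4 = {1, 4, 7}  B5 = {3, 7, 8}  B6 = {3, 6, 8}  B7 = {1, 2, 5}
Tree: B1–B2, B1–B3, B3–B4, B2–B5, B5–B6, B3–B7
The largest bag has 3 vertices, giving width 2; this decomposition certifies tw(G) ≤ 2. Conversely, {1, 2, 5} is a clique of size 3, and the vertices of any clique must share a bag in every tree decomposition; so some bag has ≥ 3 vertices and tw(G) ≥ 2. The upper and lower bounds meet at 2, so that is the treewidth.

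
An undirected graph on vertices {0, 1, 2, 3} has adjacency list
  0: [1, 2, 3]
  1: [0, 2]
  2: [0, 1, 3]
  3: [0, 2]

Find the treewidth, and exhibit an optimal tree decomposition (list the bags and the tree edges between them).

Each bag holds 3 vertices, so the decomposition has width 2, which upper-bounds the treewidth. On the other hand G contains the 3-clique {0, 1, 2}. A clique must lie in a single bag of any decomposition, so no decomposition can have width below 2. Hence tw(G) = 2 exactly.

Treewidth 2.
Bags: B1 = {0, 2, 3}  B2 = {0, 1, 2}
Tree: B1–B2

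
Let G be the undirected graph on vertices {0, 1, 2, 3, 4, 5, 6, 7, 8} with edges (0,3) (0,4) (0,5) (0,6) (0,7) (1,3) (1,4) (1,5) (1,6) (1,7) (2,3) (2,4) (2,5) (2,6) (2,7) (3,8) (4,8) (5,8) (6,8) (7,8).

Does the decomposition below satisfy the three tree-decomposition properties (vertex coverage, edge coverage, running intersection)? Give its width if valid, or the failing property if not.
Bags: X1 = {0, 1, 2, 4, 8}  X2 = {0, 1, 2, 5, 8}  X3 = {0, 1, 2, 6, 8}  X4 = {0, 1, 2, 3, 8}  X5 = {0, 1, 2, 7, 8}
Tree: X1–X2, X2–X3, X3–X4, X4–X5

Yes; width 4.

Vertex coverage: the bags together contain {0, 1, 2, 3, 4, 5, 6, 7, 8}, the full vertex set. Edge coverage: each edge of G has both endpoints in at least one bag. Running intersection: for every vertex, the bags containing it form a connected subtree. All three properties hold, so this is a valid tree decomposition of width max|bag| − 1 = 4, and hence tw(G) ≤ 4.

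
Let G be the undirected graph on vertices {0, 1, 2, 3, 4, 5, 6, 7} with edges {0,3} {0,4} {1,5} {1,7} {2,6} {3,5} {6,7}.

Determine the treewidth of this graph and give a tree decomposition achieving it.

Treewidth 1.
Bags: B1 = {2, 6}  B2 = {6, 7}  B3 = {1, 7}  B4 = {1, 5}  B5 = {3, 5}  B6 = {0, 3}  B7 = {0, 4}
Tree: B1–B2, B2–B3, B3–B4, B4–B5, B5–B6, B6–B7

Each bag holds 2 vertices, so the decomposition has width 1, which upper-bounds the treewidth. Since G has at least one edge (e.g. 2–6), it is not an edgeless graph, so tw(G) ≥ 1. Hence tw(G) = 1 exactly.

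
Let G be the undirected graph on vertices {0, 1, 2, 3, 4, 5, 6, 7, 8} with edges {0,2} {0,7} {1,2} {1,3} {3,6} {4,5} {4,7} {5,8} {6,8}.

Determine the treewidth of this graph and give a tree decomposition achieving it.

Treewidth 2.
Bags: B1 = {1, 2, 3}  B2 = {0, 2, 3}  B3 = {0, 3, 7}  B4 = {3, 4, 7}  B5 = {3, 4, 5}  B6 = {3, 5, 8}  B7 = {3, 6, 8}
Tree: B1–B2, B2–B3, B3–B4, B4–B5, B5–B6, B6–B7

Every bag has size at most 3, so the width is 3 − 1 = 2 and tw(G) ≤ 2. For the lower bound, G contains the cycle 3–1–2–0–7–4–5–8–6–3, so G is not a forest; only forests have treewidth ≤ 1, hence tw(G) ≥ 2. Combining the bounds, tw(G) = 2.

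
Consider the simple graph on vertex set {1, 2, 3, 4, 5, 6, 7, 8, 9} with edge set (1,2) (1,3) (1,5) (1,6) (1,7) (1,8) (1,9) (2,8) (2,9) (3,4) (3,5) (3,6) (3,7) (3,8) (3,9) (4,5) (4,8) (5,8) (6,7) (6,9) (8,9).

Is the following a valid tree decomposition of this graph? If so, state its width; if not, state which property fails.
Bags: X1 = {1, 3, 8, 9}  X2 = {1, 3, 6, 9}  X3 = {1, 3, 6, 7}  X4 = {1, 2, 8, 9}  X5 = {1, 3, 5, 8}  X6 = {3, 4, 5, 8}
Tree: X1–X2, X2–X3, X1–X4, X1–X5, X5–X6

Yes; width 3.

Vertex coverage: the bags together contain {1, 2, 3, 4, 5, 6, 7, 8, 9}, the full vertex set. Edge coverage: each edge of G has both endpoints in at least one bag. Running intersection: for every vertex, the bags containing it form a connected subtree. All three properties hold, so this is a valid tree decomposition of width max|bag| − 1 = 3, and hence tw(G) ≤ 3.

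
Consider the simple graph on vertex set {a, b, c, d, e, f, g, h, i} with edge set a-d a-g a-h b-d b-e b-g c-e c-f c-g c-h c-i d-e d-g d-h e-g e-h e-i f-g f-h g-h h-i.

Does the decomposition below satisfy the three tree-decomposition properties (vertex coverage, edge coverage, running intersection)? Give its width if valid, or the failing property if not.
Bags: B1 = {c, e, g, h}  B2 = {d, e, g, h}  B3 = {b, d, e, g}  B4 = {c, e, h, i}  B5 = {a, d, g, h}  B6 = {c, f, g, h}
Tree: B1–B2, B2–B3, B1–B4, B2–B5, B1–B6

Checking the three conditions: (i) the bags cover all of {a, b, c, d, e, f, g, h, i}; (ii) for each edge, some bag contains both endpoints; (iii) the bags containing any fixed vertex form a subtree. All hold, so the decomposition is valid with width 4 − 1 = 3.

Yes; width 3.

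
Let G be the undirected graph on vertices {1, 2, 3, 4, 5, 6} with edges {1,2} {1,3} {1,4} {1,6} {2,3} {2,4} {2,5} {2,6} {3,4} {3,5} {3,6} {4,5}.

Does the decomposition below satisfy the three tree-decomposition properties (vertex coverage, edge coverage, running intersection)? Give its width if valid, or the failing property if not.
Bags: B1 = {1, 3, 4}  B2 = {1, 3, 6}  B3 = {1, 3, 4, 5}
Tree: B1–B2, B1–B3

No — vertex 2 appears in no bag.

A tree decomposition must satisfy three properties: every vertex lies in some bag; for every edge, both endpoints lie together in some bag; and for every vertex, the bags containing it form a connected subtree. Here vertex 2 appears in no bag, so the decomposition is invalid.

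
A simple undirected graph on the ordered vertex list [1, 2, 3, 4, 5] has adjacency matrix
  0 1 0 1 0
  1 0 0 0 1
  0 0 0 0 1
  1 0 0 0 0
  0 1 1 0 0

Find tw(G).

A width-1 tree decomposition is:
Bags: B1 = {1, 2}  B2 = {2, 5}  B3 = {1, 4}  B4 = {3, 5}
Tree: B1–B2, B1–B3, B2–B4
The largest bag has 2 vertices, giving width 1; this decomposition certifies tw(G) ≤ 1. Any graph with an edge has treewidth ≥ 1, and G has the edge 1–2. Hence tw(G) = 1 exactly.

1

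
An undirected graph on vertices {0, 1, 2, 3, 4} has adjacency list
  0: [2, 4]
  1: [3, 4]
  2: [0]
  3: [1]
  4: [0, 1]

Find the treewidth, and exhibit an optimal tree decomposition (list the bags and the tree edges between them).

Each bag holds 2 vertices, so the decomposition has width 1, which upper-bounds the treewidth. Since G has at least one edge (e.g. 2–0), it is not an edgeless graph, so tw(G) ≥ 1. Combining the bounds, tw(G) = 1.

Treewidth 1.
One optimal decomposition is:
Bags: B1 = {0, 2}  B2 = {0, 4}  B3 = {1, 4}  B4 = {1, 3}
Tree: B1–B2, B2–B3, B3–B4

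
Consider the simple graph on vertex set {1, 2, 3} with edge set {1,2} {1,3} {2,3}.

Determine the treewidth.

2

A width-2 tree decomposition is:
Bags: B1 = {1, 2, 3}
Tree: (single bag)
With just one bag of size 3, the width is 3 − 1 = 2, so tw(G) ≤ 2. For the lower bound, the 3 vertices {1, 2, 3} are pairwise adjacent, and any tree decomposition puts a clique entirely inside one bag — forcing width ≥ 2. Combining the bounds, tw(G) = 2.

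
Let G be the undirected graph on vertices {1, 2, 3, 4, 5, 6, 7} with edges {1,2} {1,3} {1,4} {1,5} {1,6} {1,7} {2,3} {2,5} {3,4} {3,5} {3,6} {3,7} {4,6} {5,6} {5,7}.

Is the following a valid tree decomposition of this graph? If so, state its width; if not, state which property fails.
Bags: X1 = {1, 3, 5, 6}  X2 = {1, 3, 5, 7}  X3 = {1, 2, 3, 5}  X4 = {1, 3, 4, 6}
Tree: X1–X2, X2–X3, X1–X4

Yes; width 3.

Vertex coverage: the bags together contain {1, 2, 3, 4, 5, 6, 7}, the full vertex set. Edge coverage: each edge of G has both endpoints in at least one bag. Running intersection: for every vertex, the bags containing it form a connected subtree. All three properties hold, so this is a valid tree decomposition of width max|bag| − 1 = 3, and hence tw(G) ≤ 3.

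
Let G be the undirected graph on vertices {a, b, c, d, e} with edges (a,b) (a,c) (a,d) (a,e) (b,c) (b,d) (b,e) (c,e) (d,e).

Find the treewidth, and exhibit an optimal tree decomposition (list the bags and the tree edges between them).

Treewidth 3.
Bags: B1 = {a, b, c, e}  B2 = {a, b, d, e}
Tree: B1–B2

Every bag has size at most 4, so the width is 4 − 1 = 3 and tw(G) ≤ 3. Conversely, {a, b, d, e} is a clique of size 4, and the vertices of any clique must share a bag in every tree decomposition; so some bag has ≥ 4 vertices and tw(G) ≥ 3. Hence tw(G) = 3 exactly.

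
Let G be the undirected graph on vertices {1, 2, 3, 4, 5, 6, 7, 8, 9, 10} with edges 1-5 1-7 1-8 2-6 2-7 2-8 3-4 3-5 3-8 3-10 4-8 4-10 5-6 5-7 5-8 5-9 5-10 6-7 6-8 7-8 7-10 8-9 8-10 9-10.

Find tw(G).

3

A width-3 tree decomposition is:
Bags: B1 = {3, 5, 8, 10}  B2 = {5, 7, 8, 10}  B3 = {3, 4, 8, 10}  B4 = {5, 6, 7, 8}  B5 = {5, 8, 9, 10}  B6 = {1, 5, 7, 8}  B7 = {2, 6, 7, 8}
Tree: B1–B2, B1–B3, B2–B4, B2–B5, B2–B6, B4–B7
The largest bag has 4 vertices, giving width 3; this decomposition certifies tw(G) ≤ 3. On the other hand G contains the 4-clique {2, 6, 7, 8}. A clique must lie in a single bag of any decomposition, so no decomposition can have width below 3. Therefore the treewidth is 3.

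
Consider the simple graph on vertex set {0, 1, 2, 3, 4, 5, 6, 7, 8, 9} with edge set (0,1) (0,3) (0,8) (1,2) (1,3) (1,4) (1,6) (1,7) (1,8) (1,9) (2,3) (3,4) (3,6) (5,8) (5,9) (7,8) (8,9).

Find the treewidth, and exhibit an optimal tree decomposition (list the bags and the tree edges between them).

Treewidth 2.
One such decomposition:
Bags: B1 = {0, 1, 8}  B2 = {0, 1, 3}  B3 = {1, 8, 9}  B4 = {1, 2, 3}  B5 = {5, 8, 9}  B6 = {1, 3, 6}  B7 = {1, 7, 8}  B8 = {1, 3, 4}
Tree: B1–B2, B1–B3, B2–B4, B3–B5, B2–B6, B3–B7, B4–B8

Every bag has size at most 3, so the width is 3 − 1 = 2 and tw(G) ≤ 2. For the lower bound, the 3 vertices {0, 1, 8} are pairwise adjacent, and any tree decomposition puts a clique entirely inside one bag — forcing width ≥ 2. The upper and lower bounds meet at 2, so that is the treewidth.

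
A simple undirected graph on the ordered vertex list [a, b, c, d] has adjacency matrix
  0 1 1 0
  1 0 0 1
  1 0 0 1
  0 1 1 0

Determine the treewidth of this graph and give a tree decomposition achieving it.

Treewidth 2.
Bags: B1 = {a, b, c}  B2 = {b, c, d}
Tree: B1–B2

Every bag has size at most 3, so the width is 3 − 1 = 2 and tw(G) ≤ 2. The edges c–a–b–d–c form a cycle, so G is not a tree and its treewidth is at least 2. Therefore the treewidth is 2.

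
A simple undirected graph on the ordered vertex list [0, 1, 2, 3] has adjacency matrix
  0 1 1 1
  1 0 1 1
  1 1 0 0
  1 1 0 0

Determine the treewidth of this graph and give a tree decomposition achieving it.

Each bag holds 3 vertices, so the decomposition has width 2, which upper-bounds the treewidth. Conversely, {0, 1, 2} is a clique of size 3, and the vertices of any clique must share a bag in every tree decomposition; so some bag has ≥ 3 vertices and tw(G) ≥ 2. The upper and lower bounds meet at 2, so that is the treewidth.

Treewidth 2.
One optimal decomposition is:
Bags: B1 = {0, 1, 3}  B2 = {0, 1, 2}
Tree: B1–B2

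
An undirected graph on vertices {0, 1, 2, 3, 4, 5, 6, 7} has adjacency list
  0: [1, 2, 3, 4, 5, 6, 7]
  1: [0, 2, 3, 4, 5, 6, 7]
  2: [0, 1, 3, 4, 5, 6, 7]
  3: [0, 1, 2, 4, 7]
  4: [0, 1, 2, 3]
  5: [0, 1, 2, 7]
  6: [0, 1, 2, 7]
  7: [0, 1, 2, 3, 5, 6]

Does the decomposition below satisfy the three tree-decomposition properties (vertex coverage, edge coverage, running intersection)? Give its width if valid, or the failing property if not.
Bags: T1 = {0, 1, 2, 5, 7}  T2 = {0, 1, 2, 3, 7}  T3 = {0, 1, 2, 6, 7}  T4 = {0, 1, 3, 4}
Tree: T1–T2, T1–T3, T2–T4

No — edge (2,4) lies in no bag.

A tree decomposition must satisfy three properties: every vertex lies in some bag; for every edge, both endpoints lie together in some bag; and for every vertex, the bags containing it form a connected subtree. Here edge (2,4) lies in no bag, so the decomposition is invalid.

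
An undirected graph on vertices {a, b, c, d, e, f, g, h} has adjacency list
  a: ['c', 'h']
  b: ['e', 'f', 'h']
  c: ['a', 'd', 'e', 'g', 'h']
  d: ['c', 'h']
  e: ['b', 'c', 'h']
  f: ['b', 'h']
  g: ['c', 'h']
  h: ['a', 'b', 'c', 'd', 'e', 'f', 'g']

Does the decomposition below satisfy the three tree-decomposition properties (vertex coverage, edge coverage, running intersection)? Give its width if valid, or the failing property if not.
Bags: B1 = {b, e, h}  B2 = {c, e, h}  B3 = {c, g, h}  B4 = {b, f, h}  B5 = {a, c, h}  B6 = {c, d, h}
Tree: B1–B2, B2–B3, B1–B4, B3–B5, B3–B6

Checking the three conditions: (i) the bags cover all of {a, b, c, d, e, f, g, h}; (ii) for each edge, some bag contains both endpoints; (iii) the bags containing any fixed vertex form a subtree. All hold, so the decomposition is valid with width 3 − 1 = 2.

Yes; width 2.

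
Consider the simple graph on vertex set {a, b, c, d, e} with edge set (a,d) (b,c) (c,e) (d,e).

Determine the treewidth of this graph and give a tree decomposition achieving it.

Treewidth 1.
One optimal decomposition is:
Bags: B1 = {b, c}  B2 = {c, e}  B3 = {d, e}  B4 = {a, d}
Tree: B1–B2, B2–B3, B3–B4

Every bag has size at most 2, so the width is 2 − 1 = 1 and tw(G) ≤ 1. Any graph with an edge has treewidth ≥ 1, and G has the edge b–c. Hence tw(G) = 1 exactly.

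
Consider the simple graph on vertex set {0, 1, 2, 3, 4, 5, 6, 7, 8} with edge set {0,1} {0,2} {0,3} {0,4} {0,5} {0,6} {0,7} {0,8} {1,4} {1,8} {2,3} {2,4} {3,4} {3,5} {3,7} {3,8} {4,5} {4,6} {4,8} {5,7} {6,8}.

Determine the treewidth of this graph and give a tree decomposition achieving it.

Treewidth 3.
One such decomposition:
Bags: B1 = {0, 3, 4, 5}  B2 = {0, 3, 4, 8}  B3 = {0, 4, 6, 8}  B4 = {0, 1, 4, 8}  B5 = {0, 3, 5, 7}  B6 = {0, 2, 3, 4}
Tree: B1–B2, B2–B3, B3–B4, B1–B5, B2–B6

Every bag has size at most 4, so the width is 4 − 1 = 3 and tw(G) ≤ 3. Conversely, {0, 1, 4, 8} is a clique of size 4, and the vertices of any clique must share a bag in every tree decomposition; so some bag has ≥ 4 vertices and tw(G) ≥ 3. Combining the bounds, tw(G) = 3.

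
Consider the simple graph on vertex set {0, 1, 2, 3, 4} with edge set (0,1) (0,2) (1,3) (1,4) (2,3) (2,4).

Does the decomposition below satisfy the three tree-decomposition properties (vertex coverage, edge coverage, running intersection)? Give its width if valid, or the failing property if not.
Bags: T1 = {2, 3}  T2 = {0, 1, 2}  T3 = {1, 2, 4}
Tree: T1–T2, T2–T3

A tree decomposition must satisfy three properties: every vertex lies in some bag; for every edge, both endpoints lie together in some bag; and for every vertex, the bags containing it form a connected subtree. Here edge (1,3) lies in no bag, so the decomposition is invalid.

No — edge (1,3) lies in no bag.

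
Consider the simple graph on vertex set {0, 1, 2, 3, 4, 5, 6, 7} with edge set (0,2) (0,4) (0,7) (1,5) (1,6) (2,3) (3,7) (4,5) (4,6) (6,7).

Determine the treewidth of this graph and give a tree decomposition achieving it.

Treewidth 2.
Bags: B1 = {2, 3, 7}  B2 = {0, 2, 7}  B3 = {0, 6, 7}  B4 = {0, 4, 6}  B5 = {1, 4, 6}  B6 = {1, 4, 5}
Tree: B1–B2, B2–B3, B3–B4, B4–B5, B5–B6

The largest bag has 3 vertices, giving width 2; this decomposition certifies tw(G) ≤ 2. For the lower bound, G contains the cycle 3–2–0–7–3, so G is not a forest; only forests have treewidth ≤ 1, hence tw(G) ≥ 2. Combining the bounds, tw(G) = 2.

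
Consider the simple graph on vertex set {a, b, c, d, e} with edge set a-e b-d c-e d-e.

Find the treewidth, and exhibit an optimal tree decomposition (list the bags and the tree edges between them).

Treewidth 1.
One such decomposition:
Bags: B1 = {a, e}  B2 = {c, e}  B3 = {d, e}  B4 = {b, d}
Tree: B1–B2, B1–B3, B3–B4

The largest bag has 2 vertices, giving width 1; this decomposition certifies tw(G) ≤ 1. Any graph with an edge has treewidth ≥ 1, and G has the edge a–e. Hence tw(G) = 1 exactly.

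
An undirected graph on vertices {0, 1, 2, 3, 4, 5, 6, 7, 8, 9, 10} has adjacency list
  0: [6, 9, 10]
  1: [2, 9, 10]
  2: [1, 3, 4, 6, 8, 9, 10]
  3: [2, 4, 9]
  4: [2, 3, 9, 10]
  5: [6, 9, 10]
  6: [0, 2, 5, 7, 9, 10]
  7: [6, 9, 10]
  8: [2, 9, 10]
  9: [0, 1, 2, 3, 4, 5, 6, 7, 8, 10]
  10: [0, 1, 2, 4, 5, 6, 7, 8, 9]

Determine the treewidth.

A width-3 tree decomposition is:
Bags: B1 = {2, 6, 9, 10}  B2 = {2, 4, 9, 10}  B3 = {5, 6, 9, 10}  B4 = {6, 7, 9, 10}  B5 = {2, 3, 4, 9}  B6 = {1, 2, 9, 10}  B7 = {2, 8, 9, 10}  B8 = {0, 6, 9, 10}
Tree: B1–B2, B1–B3, B1–B4, B2–B5, B1–B6, B6–B7, B3–B8
Each bag holds 4 vertices, so the decomposition has width 3, which upper-bounds the treewidth. Conversely, {0, 6, 9, 10} is a clique of size 4, and the vertices of any clique must share a bag in every tree decomposition; so some bag has ≥ 4 vertices and tw(G) ≥ 3. Hence tw(G) = 3 exactly.

3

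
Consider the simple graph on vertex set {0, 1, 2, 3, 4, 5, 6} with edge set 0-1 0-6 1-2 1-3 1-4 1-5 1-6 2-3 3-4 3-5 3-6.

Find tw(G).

2

A width-2 tree decomposition is:
Bags: B1 = {1, 3, 6}  B2 = {1, 3, 5}  B3 = {1, 2, 3}  B4 = {0, 1, 6}  B5 = {1, 3, 4}
Tree: B1–B2, B2–B3, B1–B4, B3–B5
Each bag holds 3 vertices, so the decomposition has width 2, which upper-bounds the treewidth. For the lower bound, the 3 vertices {0, 1, 6} are pairwise adjacent, and any tree decomposition puts a clique entirely inside one bag — forcing width ≥ 2. Therefore the treewidth is 2.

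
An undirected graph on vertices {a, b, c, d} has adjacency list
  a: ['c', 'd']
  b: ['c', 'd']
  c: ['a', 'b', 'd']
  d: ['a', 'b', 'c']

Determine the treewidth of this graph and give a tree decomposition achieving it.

Every bag has size at most 3, so the width is 3 − 1 = 2 and tw(G) ≤ 2. On the other hand G contains the 3-clique {a, c, d}. A clique must lie in a single bag of any decomposition, so no decomposition can have width below 2. The upper and lower bounds meet at 2, so that is the treewidth.

Treewidth 2.
Bags: B1 = {b, c, d}  B2 = {a, c, d}
Tree: B1–B2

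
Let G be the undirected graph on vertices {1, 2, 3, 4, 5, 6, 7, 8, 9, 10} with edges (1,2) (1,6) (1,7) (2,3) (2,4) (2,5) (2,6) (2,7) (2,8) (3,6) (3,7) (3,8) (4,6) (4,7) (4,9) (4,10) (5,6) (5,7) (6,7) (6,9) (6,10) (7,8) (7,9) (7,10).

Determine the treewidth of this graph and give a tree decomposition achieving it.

Treewidth 3.
Bags: B1 = {2, 3, 6, 7}  B2 = {2, 5, 6, 7}  B3 = {2, 4, 6, 7}  B4 = {4, 6, 7, 9}  B5 = {1, 2, 6, 7}  B6 = {4, 6, 7, 10}  B7 = {2, 3, 7, 8}
Tree: B1–B2, B2–B3, B3–B4, B1–B5, B4–B6, B1–B7

Every bag has size at most 4, so the width is 4 − 1 = 3 and tw(G) ≤ 3. For the lower bound, the 4 vertices {2, 3, 7, 8} are pairwise adjacent, and any tree decomposition puts a clique entirely inside one bag — forcing width ≥ 3. Therefore the treewidth is 3.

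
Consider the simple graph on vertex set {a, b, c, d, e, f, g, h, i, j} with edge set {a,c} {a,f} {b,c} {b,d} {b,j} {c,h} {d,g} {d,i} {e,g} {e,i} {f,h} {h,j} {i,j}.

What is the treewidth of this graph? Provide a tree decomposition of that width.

Treewidth 2.
One such decomposition:
Bags: B1 = {e, g, i}  B2 = {d, g, i}  B3 = {d, i, j}  B4 = {b, d, j}  B5 = {b, h, j}  B6 = {b, c, h}  B7 = {c, f, h}  B8 = {a, c, f}
Tree: B1–B2, B2–B3, B3–B4, B4–B5, B5–B6, B6–B7, B7–B8

The largest bag has 3 vertices, giving width 2; this decomposition certifies tw(G) ≤ 2. The edges e–g–d–i–e form a cycle, so G is not a tree and its treewidth is at least 2. Combining the bounds, tw(G) = 2.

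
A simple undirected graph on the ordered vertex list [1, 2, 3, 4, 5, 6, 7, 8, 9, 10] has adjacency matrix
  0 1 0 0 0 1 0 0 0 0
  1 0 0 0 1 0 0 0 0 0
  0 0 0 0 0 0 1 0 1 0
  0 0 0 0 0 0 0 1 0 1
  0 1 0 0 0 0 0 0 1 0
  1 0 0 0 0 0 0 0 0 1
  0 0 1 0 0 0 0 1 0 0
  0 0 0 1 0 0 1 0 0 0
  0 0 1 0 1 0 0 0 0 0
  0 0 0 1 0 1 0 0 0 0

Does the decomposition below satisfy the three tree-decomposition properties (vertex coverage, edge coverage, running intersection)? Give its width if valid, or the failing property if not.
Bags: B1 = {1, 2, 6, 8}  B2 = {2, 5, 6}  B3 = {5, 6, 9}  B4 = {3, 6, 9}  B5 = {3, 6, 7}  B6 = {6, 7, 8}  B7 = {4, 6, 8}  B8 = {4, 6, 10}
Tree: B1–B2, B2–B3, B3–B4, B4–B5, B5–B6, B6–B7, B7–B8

No — bags containing vertex 8 are not connected in the tree.

A tree decomposition must satisfy three properties: every vertex lies in some bag; for every edge, both endpoints lie together in some bag; and for every vertex, the bags containing it form a connected subtree. Here bags containing vertex 8 are not connected in the tree, so the decomposition is invalid.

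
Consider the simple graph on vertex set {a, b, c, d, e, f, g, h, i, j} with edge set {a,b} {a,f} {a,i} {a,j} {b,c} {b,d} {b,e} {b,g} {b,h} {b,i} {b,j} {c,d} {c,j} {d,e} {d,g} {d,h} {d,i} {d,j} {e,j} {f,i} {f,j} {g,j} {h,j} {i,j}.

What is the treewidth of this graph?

A width-3 tree decomposition is:
Bags: B1 = {b, d, i, j}  B2 = {a, b, i, j}  B3 = {b, d, e, j}  B4 = {b, c, d, j}  B5 = {b, d, g, j}  B6 = {a, f, i, j}  B7 = {b, d, h, j}
Tree: B1–B2, B1–B3, B1–B4, B1–B5, B2–B6, B3–B7
The largest bag has 4 vertices, giving width 3; this decomposition certifies tw(G) ≤ 3. Conversely, {a, f, i, j} is a clique of size 4, and the vertices of any clique must share a bag in every tree decomposition; so some bag has ≥ 4 vertices and tw(G) ≥ 3. Combining the bounds, tw(G) = 3.

3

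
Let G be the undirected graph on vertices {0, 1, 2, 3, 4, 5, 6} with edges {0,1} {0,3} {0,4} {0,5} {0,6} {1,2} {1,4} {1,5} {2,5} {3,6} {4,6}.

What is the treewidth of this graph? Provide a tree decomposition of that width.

Treewidth 2.
Bags: B1 = {0, 4, 6}  B2 = {0, 1, 4}  B3 = {0, 1, 5}  B4 = {0, 3, 6}  B5 = {1, 2, 5}
Tree: B1–B2, B2–B3, B1–B4, B3–B5

The largest bag has 3 vertices, giving width 2; this decomposition certifies tw(G) ≤ 2. For the lower bound, the 3 vertices {0, 1, 4} are pairwise adjacent, and any tree decomposition puts a clique entirely inside one bag — forcing width ≥ 2. Therefore the treewidth is 2.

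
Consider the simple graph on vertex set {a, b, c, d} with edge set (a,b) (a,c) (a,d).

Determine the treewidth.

A width-1 tree decomposition is:
Bags: B1 = {a, c}  B2 = {a, d}  B3 = {a, b}
Tree: B1–B2, B1–B3
Every bag has size at most 2, so the width is 2 − 1 = 1 and tw(G) ≤ 1. Any graph with an edge has treewidth ≥ 1, and G has the edge a–c. The upper and lower bounds meet at 1, so that is the treewidth.

1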